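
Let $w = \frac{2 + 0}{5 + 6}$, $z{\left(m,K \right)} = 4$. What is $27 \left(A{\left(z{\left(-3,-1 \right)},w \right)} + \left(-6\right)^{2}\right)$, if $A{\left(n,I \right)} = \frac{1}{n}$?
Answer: $\frac{3915}{4} \approx 978.75$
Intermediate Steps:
$w = \frac{2}{11} \approx 0.18182$
$27 \left(A{\left(z{\left(-3,-1 \right)},w \right)} + \left(-6\right)^{2}\right) = 27 \left(\frac{1}{4} + \left(-6\right)^{2}\right) = 27 \left(\frac{1}{4} + 36\right) = 27 \cdot \frac{145}{4} = \frac{3915}{4}$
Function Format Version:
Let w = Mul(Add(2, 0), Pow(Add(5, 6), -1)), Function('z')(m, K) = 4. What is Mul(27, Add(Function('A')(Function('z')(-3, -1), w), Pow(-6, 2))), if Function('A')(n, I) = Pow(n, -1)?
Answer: Rational(3915, 4) ≈ 978.75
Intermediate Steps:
w = Rational(2, 11) (w = Mul(2, Pow(11, -1)) = Mul(2, Rational(1, 11)) = Rational(2, 11) ≈ 0.18182)
Mul(27, Add(Function('A')(Function('z')(-3, -1), w), Pow(-6, 2))) = Mul(27, Add(Pow(4, -1), Pow(-6, 2))) = Mul(27, Add(Rational(1, 4), 36)) = Mul(27, Rational(145, 4)) = Rational(3915, 4)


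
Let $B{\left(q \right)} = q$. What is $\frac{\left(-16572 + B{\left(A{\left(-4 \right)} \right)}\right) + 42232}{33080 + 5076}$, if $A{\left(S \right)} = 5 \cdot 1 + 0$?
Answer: $\frac{25665}{38156} \approx 0.67263$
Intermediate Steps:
$A{\left(S \right)} = 5$ ($A{\left(S \right)} = 5 + 0 = 5$)
$\frac{\left(-16572 + B{\left(A{\left(-4 \right)} \right)}\right) + 42232}{33080 + 5076} = \frac{\left(-16572 + 5\right) + 42232}{33080 + 5076} = \frac{-16567 + 42232}{38156} = 25665 \cdot \frac{1}{38156} = \frac{25665}{38156}$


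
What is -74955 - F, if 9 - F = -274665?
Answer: -349629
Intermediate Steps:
F = 274674 (F = 9 - 1*(-274665) = 9 + 274665 = 274674)
-74955 - F = -74955 - 1*274674 = -74955 - 274674 = -349629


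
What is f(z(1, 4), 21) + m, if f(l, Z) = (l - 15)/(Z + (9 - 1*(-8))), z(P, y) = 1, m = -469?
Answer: -8918/19 ≈ -469.37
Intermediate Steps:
f(l, Z) = (-15 + l)/(17 + Z) (f(l, Z) = (-15 + l)/(Z + (9 + 8)) = (-15 + l)/(Z + 17) = (-15 + l)/(17 + Z))
f(z(1, 4), 21) + m = (-15 + 1)/(17 + 21) - 469 = -14/38 - 469 = (1/38)*(-14) - 469 = -7/19 - 469 = -8918/19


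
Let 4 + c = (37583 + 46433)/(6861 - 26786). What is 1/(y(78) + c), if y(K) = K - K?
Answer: -19925/163716 ≈ -0.12170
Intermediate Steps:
y(K) = 0
c = -163716/19925 (c = -4 + (37583 + 46433)/(6861 - 26786) = -4 + 84016/(-19925) = -4 + 84016*(-1/19925) = -4 - 84016/19925 = -163716/19925 ≈ -8.2166)
1/(y(78) + c) = 1/(0 - 163716/19925) = 1/(-163716/19925) = -19925/163716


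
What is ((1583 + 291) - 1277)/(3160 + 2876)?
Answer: 199/2012 ≈ 0.098907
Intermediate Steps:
((1583 + 291) - 1277)/(3160 + 2876) = (1874 - 1277)/6036 = 597*(1/6036) = 199/2012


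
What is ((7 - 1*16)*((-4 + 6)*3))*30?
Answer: -1620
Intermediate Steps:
((7 - 1*16)*((-4 + 6)*3))*30 = ((7 - 16)*(2*3))*30 = -9*6*30 = -54*30 = -1620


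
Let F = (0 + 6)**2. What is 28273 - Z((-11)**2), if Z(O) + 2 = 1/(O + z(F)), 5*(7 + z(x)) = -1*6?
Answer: 15947095/564 ≈ 28275.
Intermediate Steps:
F = 36 (F = 6**2 = 36)
z(x) = -41/5 (z(x) = -7 + (-1*6)/5 = -7 + (1/5)*(-6) = -7 - 6/5 = -41/5)
Z(O) = -2 + 1/(-41/5 + O) (Z(O) = -2 + 1/(O - 41/5) = -2 + 1/(-41/5 + O))
28273 - Z((-11)**2) = 28273 - (87 - 10*(-11)**2)/(-41 + 5*(-11)**2) = 28273 - (87 - 10*121)/(-41 + 5*121) = 28273 - (87 - 1210)/(-41 + 605) = 28273 - (-1123)/564 = 28273 - 1*(-1123/564) = 28273 + 1123/564 = 15947095/564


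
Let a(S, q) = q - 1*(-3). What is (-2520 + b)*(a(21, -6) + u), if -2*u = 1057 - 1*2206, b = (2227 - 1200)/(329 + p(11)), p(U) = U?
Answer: -978148539/680 ≈ -1.4385e+6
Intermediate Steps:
a(S, q) = 3 + q (a(S, q) = q + 3 = 3 + q)
b = 1027/340 (b = (2227 - 1200)/(329 + 11) = 1027/340 ≈ 3.0206)
u = 1149/2 (u = -(1057 - 1*2206)/2 = -(1057 - 2206)/2 = -½*(-1149) = 1149/2 ≈ 574.50)
(-2520 + b)*(a(21, -6) + u) = (-2520 + 1027/340)*((3 - 6) + 1149/2) = -855773*(-3 + 1149/2)/340 = -855773/340*1143/2 = -978148539/680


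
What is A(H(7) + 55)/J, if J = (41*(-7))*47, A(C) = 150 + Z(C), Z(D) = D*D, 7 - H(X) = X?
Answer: -3175/13489 ≈ -0.23538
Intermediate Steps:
H(X) = 7 - X
Z(D) = D**2
A(C) = 150 + C**2
J = -13489 (J = -287*47 = -13489)
A(H(7) + 55)/J = (150 + ((7 - 1*7) + 55)**2)/(-13489) = (150 + ((7 - 7) + 55)**2)*(-1/13489) = (150 + (0 + 55)**2)*(-1/13489) = (150 + 55**2)*(-1/13489) = (150 + 3025)*(-1/13489) = 3175*(-1/13489) = -3175/13489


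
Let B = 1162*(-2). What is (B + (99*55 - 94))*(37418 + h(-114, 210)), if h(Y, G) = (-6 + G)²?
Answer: 239235918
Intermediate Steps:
B = -2324
(B + (99*55 - 94))*(37418 + h(-114, 210)) = (-2324 + (99*55 - 94))*(37418 + (-6 + 210)²) = (-2324 + (5445 - 94))*(37418 + 204²) = (-2324 + 5351)*(37418 + 41616) = 3027*79034 = 239235918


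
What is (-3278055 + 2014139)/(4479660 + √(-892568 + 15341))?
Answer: -1887304649520/6689118197609 + 1263916*I*√877227/20067354592827 ≈ -0.28215 + 5.8991e-5*I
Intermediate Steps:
(-3278055 + 2014139)/(4479660 + √(-892568 + 15341)) = -1263916/(4479660 + √(-877227)) = -1263916/(4479660 + I*√877227)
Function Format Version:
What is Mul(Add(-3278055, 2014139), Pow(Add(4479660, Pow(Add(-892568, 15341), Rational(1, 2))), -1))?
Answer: Add(Rational(-1887304649520, 6689118197609), Mul(Rational(1263916, 20067354592827), I, Pow(877227, Rational(1, 2)))) ≈ Add(-0.28215, Mul(5.8991e-5, I))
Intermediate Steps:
Mul(Add(-3278055, 2014139), Pow(Add(4479660, Pow(Add(-892568, 15341), Rational(1, 2))), -1)) = Mul(-1263916, Pow(Add(4479660, Pow(-877227, Rational(1, 2))), -1)) = Mul(-1263916, Pow(Add(4479660, Mul(I, Pow(877227, Rational(1, 2)))), -1))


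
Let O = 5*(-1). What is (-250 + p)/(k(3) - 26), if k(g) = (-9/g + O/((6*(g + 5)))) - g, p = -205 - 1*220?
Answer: 32400/1541 ≈ 21.025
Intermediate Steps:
O = -5
p = -425 (p = -205 - 220 = -425)
k(g) = -g - 9/g - 5/(30 + 6*g) (k(g) = (-9/g - 5*1/(6*(g + 5))) - g = (-9/g - 5*1/(6*(5 + g))) - g = (-9/g - 5/(30 + 6*g)) - g = -g - 9/g - 5/(30 + 6*g))
(-250 + p)/(k(3) - 26) = (-250 - 425)/((-45 - 1*3³ - 5*3² - 59/6*3)/(3*(5 + 3)) - 26) = -675/((⅓)*(-45 - 1*27 - 5*9 - 59/2)/8 - 26) = -675/((⅓)*(⅛)*(-45 - 27 - 45 - 59/2) - 26) = -675/((⅓)*(⅛)*(-293/2) - 26) = -675/(-293/48 - 26) = -675/(-1541/48) = -675*(-48/1541) = 32400/1541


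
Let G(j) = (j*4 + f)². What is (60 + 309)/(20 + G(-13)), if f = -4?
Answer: 123/1052 ≈ 0.11692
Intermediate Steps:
G(j) = (-4 + 4*j)² (G(j) = (j*4 - 4)² = (4*j - 4)² = (-4 + 4*j)²)
(60 + 309)/(20 + G(-13)) = (60 + 309)/(20 + 16*(-1 - 13)²) = 369/(20 + 16*(-14)²) = 369/(20 + 16*196) = 369/(20 + 3136) = 369/3156 = 369*(1/3156) = 123/1052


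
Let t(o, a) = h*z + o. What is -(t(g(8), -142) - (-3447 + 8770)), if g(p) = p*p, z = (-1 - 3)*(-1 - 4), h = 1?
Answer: 5239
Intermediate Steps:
z = 20 (z = -4*(-5) = 20)
g(p) = p**2
t(o, a) = 20 + o (t(o, a) = 1*20 + o = 20 + o)
-(t(g(8), -142) - (-3447 + 8770)) = -((20 + 8**2) - (-3447 + 8770)) = -((20 + 64) - 1*5323) = -(84 - 5323) = -1*(-5239) = 5239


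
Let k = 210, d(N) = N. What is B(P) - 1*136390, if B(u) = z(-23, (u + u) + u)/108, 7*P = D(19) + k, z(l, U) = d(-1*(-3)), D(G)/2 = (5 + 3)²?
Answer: -4910039/36 ≈ -1.3639e+5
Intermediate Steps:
D(G) = 128 (D(G) = 2*(5 + 3)² = 2*8² = 2*64 = 128)
z(l, U) = 3 (z(l, U) = -1*(-3) = 3)
P = 338/7 (P = (128 + 210)/7 = (⅐)*338 = 338/7 ≈ 48.286)
B(u) = 1/36 (B(u) = 3/108 = 3*(1/108) = 1/36)
B(P) - 1*136390 = 1/36 - 1*136390 = 1/36 - 136390 = -4910039/36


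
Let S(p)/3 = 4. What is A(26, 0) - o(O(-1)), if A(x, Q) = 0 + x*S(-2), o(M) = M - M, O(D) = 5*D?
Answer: 312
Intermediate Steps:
S(p) = 12 (S(p) = 3*4 = 12)
o(M) = 0
A(x, Q) = 12*x (A(x, Q) = 0 + x*12 = 0 + 12*x = 12*x)
A(26, 0) - o(O(-1)) = 12*26 - 1*0 = 312 + 0 = 312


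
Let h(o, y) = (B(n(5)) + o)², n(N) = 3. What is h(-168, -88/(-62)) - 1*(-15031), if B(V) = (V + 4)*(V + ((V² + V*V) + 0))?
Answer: 15472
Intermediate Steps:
B(V) = (4 + V)*(V + 2*V²) (B(V) = (4 + V)*(V + ((V² + V²) + 0)) = (4 + V)*(V + (2*V² + 0)) = (4 + V)*(V + 2*V²))
h(o, y) = (147 + o)² (h(o, y) = (3*(4 + 2*3² + 9*3) + o)² = (3*(4 + 2*9 + 27) + o)² = (3*(4 + 18 + 27) + o)² = (3*49 + o)² = (147 + o)²)
h(-168, -88/(-62)) - 1*(-15031) = (147 - 168)² - 1*(-15031) = (-21)² + 15031 = 441 + 15031 = 15472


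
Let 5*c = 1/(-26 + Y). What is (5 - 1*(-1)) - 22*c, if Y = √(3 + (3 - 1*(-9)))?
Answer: 20402/3305 + 22*√15/3305 ≈ 6.1989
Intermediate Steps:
Y = √15 (Y = √(3 + (3 + 9)) = √(3 + 12) = √15 ≈ 3.8730)
c = 1/(5*(-26 + √15)) ≈ -0.0090387
(5 - 1*(-1)) - 22*c = (5 - 1*(-1)) - 22*(-26/3305 - √15/3305) = (5 + 1) + (572/3305 + 22*√15/3305) = 6 + (572/3305 + 22*√15/3305) = 20402/3305 + 22*√15/3305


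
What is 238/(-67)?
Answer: -238/67 ≈ -3.5522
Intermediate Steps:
238/(-67) = -1/67*238 = -238/67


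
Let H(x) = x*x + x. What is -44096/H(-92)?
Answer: -848/161 ≈ -5.2671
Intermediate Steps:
H(x) = x + x**2 (H(x) = x**2 + x = x + x**2)
-44096/H(-92) = -44096*(-1/(92*(1 - 92))) = -44096/((-92*(-91))) = -44096/8372 = -44096*1/8372 = -848/161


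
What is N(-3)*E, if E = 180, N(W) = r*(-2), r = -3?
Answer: 1080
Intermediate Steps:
N(W) = 6 (N(W) = -3*(-2) = 6)
N(-3)*E = 6*180 = 1080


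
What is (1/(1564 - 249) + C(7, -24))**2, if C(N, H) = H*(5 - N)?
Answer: 3984260641/1729225 ≈ 2304.1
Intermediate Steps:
(1/(1564 - 249) + C(7, -24))**2 = (1/(1564 - 249) - 24*(5 - 1*7))**2 = (1/1315 - 24*(5 - 7))**2 = (1/1315 - 24*(-2))**2 = (1/1315 + 48)**2 = (63121/1315)**2 = 3984260641/1729225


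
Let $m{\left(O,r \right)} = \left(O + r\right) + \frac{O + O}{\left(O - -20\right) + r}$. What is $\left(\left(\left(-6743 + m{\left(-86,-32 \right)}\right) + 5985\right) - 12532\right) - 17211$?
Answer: $- \frac{1500245}{49} \approx -30617.0$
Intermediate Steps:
$m{\left(O,r \right)} = O + r + \frac{2 O}{20 + O + r}$ ($m{\left(O,r \right)} = \left(O + r\right) + \frac{2 O}{\left(O + 20\right) + r} = \left(O + r\right) + \frac{2 O}{\left(20 + O\right) + r} = \left(O + r\right) + \frac{2 O}{20 + O + r} = O + r + \frac{2 O}{20 + O + r}$)
$\left(\left(\left(-6743 + m{\left(-86,-32 \right)}\right) + 5985\right) - 12532\right) - 17211 = \left(\left(\left(-6743 + \frac{\left(-86\right)^{2} + \left(-32\right)^{2} + 20 \left(-32\right) + 22 \left(-86\right) + 2 \left(-86\right) \left(-32\right)}{20 - 86 - 32}\right) + 5985\right) - 12532\right) - 17211 = \left(\left(\left(-6743 + \frac{7396 + 1024 - 640 - 1892 + 5504}{-98}\right) + 5985\right) - 12532\right) - 17211 = \left(\left(\left(-6743 - \frac{5696}{49}\right) + 5985\right) - 12532\right) - 17211 = \left(\left(- \frac{336103}{49} + 5985\right) - 12532\right) - 17211 = \left(- \frac{42838}{49} - 12532\right) - 17211 = - \frac{656906}{49} - 17211 = - \frac{1500245}{49}$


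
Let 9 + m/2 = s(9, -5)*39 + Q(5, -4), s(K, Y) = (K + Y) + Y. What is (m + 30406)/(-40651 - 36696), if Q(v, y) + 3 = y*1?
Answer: -30296/77347 ≈ -0.39169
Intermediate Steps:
s(K, Y) = K + 2*Y
Q(v, y) = -3 + y (Q(v, y) = -3 + y*1 = -3 + y)
m = -110 (m = -18 + 2*((9 + 2*(-5))*39 + (-3 - 4)) = -18 + 2*((9 - 10)*39 - 7) = -18 + 2*(-1*39 - 7) = -18 + 2*(-39 - 7) = -18 + 2*(-46) = -18 - 92 = -110)
(m + 30406)/(-40651 - 36696) = (-110 + 30406)/(-40651 - 36696) = 30296/(-77347) = 30296*(-1/77347) = -30296/77347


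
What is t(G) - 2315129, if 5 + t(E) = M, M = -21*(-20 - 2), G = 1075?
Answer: -2314672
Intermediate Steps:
M = 462 (M = -21*(-22) = 462)
t(E) = 457 (t(E) = -5 + 462 = 457)
t(G) - 2315129 = 457 - 2315129 = -2314672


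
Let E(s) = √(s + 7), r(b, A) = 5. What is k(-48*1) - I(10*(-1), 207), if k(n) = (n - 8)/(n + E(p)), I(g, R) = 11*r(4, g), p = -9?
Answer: -62071/1153 + 28*I*√2/1153 ≈ -53.834 + 0.034343*I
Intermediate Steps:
E(s) = √(7 + s)
I(g, R) = 55 (I(g, R) = 11*5 = 55)
k(n) = (-8 + n)/(n + I*√2) (k(n) = (n - 8)/(n + √(7 - 9)) = (-8 + n)/(n + √(-2)) = (-8 + n)/(n + I*√2))
k(-48*1) - I(10*(-1), 207) = (-8 - 48*1)/(-48*1 + I*√2) - 1*55 = (-8 - 48)/(-48 + I*√2) - 55 = -56/(-48 + I*√2) - 55 = -55 - 56/(-48 + I*√2)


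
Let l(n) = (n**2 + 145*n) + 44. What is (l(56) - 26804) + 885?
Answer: -14619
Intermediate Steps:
l(n) = 44 + n**2 + 145*n
(l(56) - 26804) + 885 = ((44 + 56**2 + 145*56) - 26804) + 885 = ((44 + 3136 + 8120) - 26804) + 885 = (11300 - 26804) + 885 = -15504 + 885 = -14619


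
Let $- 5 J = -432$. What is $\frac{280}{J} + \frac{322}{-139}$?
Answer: $\frac{6937}{7506} \approx 0.92419$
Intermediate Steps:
$J = \frac{432}{5}$ ($J = \left(- \frac{1}{5}\right) \left(-432\right) = \frac{432}{5} \approx 86.4$)
$\frac{280}{J} + \frac{322}{-139} = \frac{280}{\frac{432}{5}} + \frac{322}{-139} = 280 \cdot \frac{5}{432} + 322 \left(- \frac{1}{139}\right) = \frac{175}{54} - \frac{322}{139} = \frac{6937}{7506}$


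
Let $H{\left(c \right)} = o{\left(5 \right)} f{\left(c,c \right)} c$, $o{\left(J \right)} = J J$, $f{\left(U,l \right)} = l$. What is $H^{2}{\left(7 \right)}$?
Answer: $1500625$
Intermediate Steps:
$o{\left(J \right)} = J^{2}$
$H{\left(c \right)} = 25 c^{2}$ ($H{\left(c \right)} = 5^{2} c c = 25 c c = 25 c^{2}$)
$H^{2}{\left(7 \right)} = \left(25 \cdot 7^{2}\right)^{2} = \left(25 \cdot 49\right)^{2} = 1225^{2} = 1500625$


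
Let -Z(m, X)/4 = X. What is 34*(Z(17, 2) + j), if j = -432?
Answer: -14960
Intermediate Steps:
Z(m, X) = -4*X
34*(Z(17, 2) + j) = 34*(-4*2 - 432) = 34*(-8 - 432) = 34*(-440) = -14960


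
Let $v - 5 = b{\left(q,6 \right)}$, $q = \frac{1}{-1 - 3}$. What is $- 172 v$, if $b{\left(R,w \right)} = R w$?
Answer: $-602$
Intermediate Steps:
$q = - \frac{1}{4}$ ($q = \frac{1}{-4} = - \frac{1}{4} \approx -0.25$)
$v = \frac{7}{2}$ ($v = 5 - \frac{3}{2} = \frac{7}{2} \approx 3.5$)
$- 172 v = \left(-172\right) \frac{7}{2} = -602$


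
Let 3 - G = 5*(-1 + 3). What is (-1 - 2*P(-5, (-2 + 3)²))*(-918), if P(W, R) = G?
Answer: -11934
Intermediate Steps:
G = -7 (G = 3 - 5*(-1 + 3) = 3 - 5*2 = 3 - 1*10 = 3 - 10 = -7)
P(W, R) = -7
(-1 - 2*P(-5, (-2 + 3)²))*(-918) = (-1 - 2*(-7))*(-918) = (-1 + 14)*(-918) = 13*(-918) = -11934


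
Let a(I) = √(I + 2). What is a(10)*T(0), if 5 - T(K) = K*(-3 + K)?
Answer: 10*√3 ≈ 17.320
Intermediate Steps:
T(K) = 5 - K*(-3 + K)
a(I) = √(2 + I)
a(10)*T(0) = √(2 + 10)*(5 - 1*0² + 3*0) = √12*(5 - 1*0 + 0) = (2*√3)*(5 + 0 + 0) = (2*√3)*5 = 10*√3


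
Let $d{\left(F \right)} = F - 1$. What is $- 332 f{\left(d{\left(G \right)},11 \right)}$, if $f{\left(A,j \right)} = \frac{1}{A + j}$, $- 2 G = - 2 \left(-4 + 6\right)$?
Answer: $- \frac{83}{3} \approx -27.667$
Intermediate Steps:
$G = 2$ ($G = - \frac{\left(-2\right) \left(-4 + 6\right)}{2} = - \frac{\left(-2\right) 2}{2} = \left(- \frac{1}{2}\right) \left(-4\right) = 2$)
$d{\left(F \right)} = -1 + F$ ($d{\left(F \right)} = F - 1 = -1 + F$)
$- 332 f{\left(d{\left(G \right)},11 \right)} = - \frac{332}{\left(-1 + 2\right) + 11} = - \frac{332}{1 + 11} = - \frac{332}{12} = \left(-332\right) \frac{1}{12} = - \frac{83}{3}$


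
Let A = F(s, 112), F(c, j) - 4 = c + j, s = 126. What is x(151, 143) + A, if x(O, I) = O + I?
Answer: 536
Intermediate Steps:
F(c, j) = 4 + c + j (F(c, j) = 4 + (c + j) = 4 + c + j)
A = 242 (A = 4 + 126 + 112 = 242)
x(O, I) = I + O
x(151, 143) + A = (143 + 151) + 242 = 294 + 242 = 536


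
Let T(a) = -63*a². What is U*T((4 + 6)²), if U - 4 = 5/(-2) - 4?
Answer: 1575000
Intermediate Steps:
U = -5/2 (U = 4 + (5/(-2) - 4) = 4 + (5*(-½) - 4) = 4 + (-5/2 - 4) = 4 - 13/2 = -5/2 ≈ -2.5000)
U*T((4 + 6)²) = -(-315)*((4 + 6)²)²/2 = -(-315)*(10²)²/2 = -(-315)*100²/2 = -(-315)*10000/2 = -5/2*(-630000) = 1575000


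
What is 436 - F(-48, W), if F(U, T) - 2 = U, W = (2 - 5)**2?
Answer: 482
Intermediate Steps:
W = 9 (W = (-3)**2 = 9)
F(U, T) = 2 + U
436 - F(-48, W) = 436 - (2 - 48) = 436 - 1*(-46) = 436 + 46 = 482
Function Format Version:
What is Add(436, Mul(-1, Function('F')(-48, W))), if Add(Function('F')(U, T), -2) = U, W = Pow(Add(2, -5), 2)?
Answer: 482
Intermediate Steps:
W = 9 (W = Pow(-3, 2) = 9)
Function('F')(U, T) = Add(2, U)
Add(436, Mul(-1, Function('F')(-48, W))) = Add(436, Mul(-1, Add(2, -48))) = Add(436, Mul(-1, -46)) = Add(436, 46) = 482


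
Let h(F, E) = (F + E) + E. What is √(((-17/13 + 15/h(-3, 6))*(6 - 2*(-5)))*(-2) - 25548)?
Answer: 2*I*√9718995/39 ≈ 159.87*I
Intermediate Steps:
h(F, E) = F + 2*E (h(F, E) = (E + F) + E = F + 2*E)
√(((-17/13 + 15/h(-3, 6))*(6 - 2*(-5)))*(-2) - 25548) = √(((-17/13 + 15/(-3 + 2*6))*(6 - 2*(-5)))*(-2) - 25548) = √(((-17*1/13 + 15/(-3 + 12))*(6 + 10))*(-2) - 25548) = √(((-17/13 + 15/9)*16)*(-2) - 25548) = √(((-17/13 + 15*(⅑))*16)*(-2) - 25548) = √(((-17/13 + 5/3)*16)*(-2) - 25548) = √(((14/39)*16)*(-2) - 25548) = √((224/39)*(-2) - 25548) = √(-448/39 - 25548) = √(-996820/39) = 2*I*√9718995/39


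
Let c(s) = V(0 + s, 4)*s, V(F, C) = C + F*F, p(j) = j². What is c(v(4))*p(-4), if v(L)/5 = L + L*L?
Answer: 16006400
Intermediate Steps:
V(F, C) = C + F²
v(L) = 5*L + 5*L² (v(L) = 5*(L + L*L) = 5*(L + L²) = 5*L + 5*L²)
c(s) = s*(4 + s²) (c(s) = (4 + (0 + s)²)*s = (4 + s²)*s = s*(4 + s²))
c(v(4))*p(-4) = ((5*4*(1 + 4))*(4 + (5*4*(1 + 4))²))*(-4)² = ((5*4*5)*(4 + (5*4*5)²))*16 = (100*(4 + 100²))*16 = (100*(4 + 10000))*16 = (100*10004)*16 = 1000400*16 = 16006400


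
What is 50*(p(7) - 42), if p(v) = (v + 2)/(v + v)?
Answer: -14475/7 ≈ -2067.9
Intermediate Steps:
p(v) = (2 + v)/(2*v) (p(v) = (2 + v)/((2*v)) = (2 + v)*(1/(2*v)) = (2 + v)/(2*v))
50*(p(7) - 42) = 50*((½)*(2 + 7)/7 - 42) = 50*((½)*(⅐)*9 - 42) = 50*(9/14 - 42) = 50*(-579/14) = -14475/7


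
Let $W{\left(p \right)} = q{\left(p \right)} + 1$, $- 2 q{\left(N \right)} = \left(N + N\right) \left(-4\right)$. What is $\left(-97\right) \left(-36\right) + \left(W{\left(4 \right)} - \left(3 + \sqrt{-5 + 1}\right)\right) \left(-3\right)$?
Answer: $3450 + 6 i \approx 3450.0 + 6.0 i$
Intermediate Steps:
$q{\left(N \right)} = 4 N$ ($q{\left(N \right)} = - \frac{\left(N + N\right) \left(-4\right)}{2} = - \frac{2 N \left(-4\right)}{2} = - \frac{\left(-8\right) N}{2} = 4 N$)
$W{\left(p \right)} = 1 + 4 p$ ($W{\left(p \right)} = 4 p + 1 = 1 + 4 p$)
$\left(-97\right) \left(-36\right) + \left(W{\left(4 \right)} - \left(3 + \sqrt{-5 + 1}\right)\right) \left(-3\right) = \left(-97\right) \left(-36\right) + \left(\left(1 + 4 \cdot 4\right) - \left(3 + \sqrt{-5 + 1}\right)\right) \left(-3\right) = 3492 + \left(\left(1 + 16\right) - \left(3 + \sqrt{-4}\right)\right) \left(-3\right) = 3492 + \left(17 - \left(3 + 2 i\right)\right) \left(-3\right) = 3492 + \left(14 - 2 i\right) \left(-3\right) = 3492 - \left(42 - 6 i\right) = 3450 + 6 i$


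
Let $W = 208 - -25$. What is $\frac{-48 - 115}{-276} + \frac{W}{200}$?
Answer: $\frac{24227}{13800} \approx 1.7556$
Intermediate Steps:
$W = 233$ ($W = 208 + 25 = 233$)
$\frac{-48 - 115}{-276} + \frac{W}{200} = \frac{-48 - 115}{-276} + \frac{233}{200} = \left(-163\right) \left(- \frac{1}{276}\right) + 233 \cdot \frac{1}{200} = \frac{163}{276} + \frac{233}{200} = \frac{24227}{13800}$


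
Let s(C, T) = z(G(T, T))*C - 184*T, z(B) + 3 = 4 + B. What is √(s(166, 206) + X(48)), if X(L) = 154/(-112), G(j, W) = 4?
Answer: I*√593206/4 ≈ 192.55*I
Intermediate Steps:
z(B) = 1 + B (z(B) = -3 + (4 + B) = 1 + B)
s(C, T) = -184*T + 5*C (s(C, T) = (1 + 4)*C - 184*T = 5*C - 184*T = -184*T + 5*C)
X(L) = -11/8 (X(L) = 154*(-1/112) = -11/8)
√(s(166, 206) + X(48)) = √((-184*206 + 5*166) - 11/8) = √((-37904 + 830) - 11/8) = √(-37074 - 11/8) = √(-296603/8) = I*√593206/4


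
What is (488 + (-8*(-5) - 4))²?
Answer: 274576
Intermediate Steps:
(488 + (-8*(-5) - 4))² = (488 + (40 - 4))² = (488 + 36)² = 524² = 274576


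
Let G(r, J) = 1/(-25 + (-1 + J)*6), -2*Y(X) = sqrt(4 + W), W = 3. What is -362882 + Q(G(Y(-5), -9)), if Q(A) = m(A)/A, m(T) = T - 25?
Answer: -360756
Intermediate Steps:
m(T) = -25 + T
Y(X) = -sqrt(7)/2 (Y(X) = -sqrt(4 + 3)/2 = -sqrt(7)/2)
G(r, J) = 1/(-31 + 6*J) (G(r, J) = 1/(-25 + (-6 + 6*J)) = 1/(-31 + 6*J))
Q(A) = (-25 + A)/A
-362882 + Q(G(Y(-5), -9)) = -362882 + (-25 + 1/(-31 + 6*(-9)))/(1/(-31 + 6*(-9))) = -362882 + (-25 + 1/(-31 - 54))/(1/(-31 - 54)) = -362882 + (-25 + 1/(-85))/(1/(-85)) = -362882 + (-25 - 1/85)/(-1/85) = -362882 - 85*(-2126/85) = -362882 + 2126 = -360756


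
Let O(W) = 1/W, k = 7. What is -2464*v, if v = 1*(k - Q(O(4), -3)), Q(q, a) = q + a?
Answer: -24024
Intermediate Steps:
Q(q, a) = a + q
v = 39/4 (v = 1*(7 - (-3 + 1/4)) = 1*(7 - (-3 + ¼)) = 1*(7 - 1*(-11/4)) = 1*(7 + 11/4) = 1*(39/4) = 39/4 ≈ 9.7500)
-2464*v = -2464*39/4 = -24024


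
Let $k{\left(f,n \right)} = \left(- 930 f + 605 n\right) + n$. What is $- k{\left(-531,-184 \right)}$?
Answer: $-382326$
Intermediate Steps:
$k{\left(f,n \right)} = - 930 f + 606 n$
$- k{\left(-531,-184 \right)} = - (\left(-930\right) \left(-531\right) + 606 \left(-184\right)) = - (493830 - 111504) = \left(-1\right) 382326 = -382326$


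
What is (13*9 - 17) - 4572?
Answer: -4472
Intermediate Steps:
(13*9 - 17) - 4572 = (117 - 17) - 4572 = 100 - 4572 = -4472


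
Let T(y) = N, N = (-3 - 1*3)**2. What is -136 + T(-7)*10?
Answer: 224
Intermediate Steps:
N = 36 (N = (-3 - 3)**2 = (-6)**2 = 36)
T(y) = 36
-136 + T(-7)*10 = -136 + 36*10 = -136 + 360 = 224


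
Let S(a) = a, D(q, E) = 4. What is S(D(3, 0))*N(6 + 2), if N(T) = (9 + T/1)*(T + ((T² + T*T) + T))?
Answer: 9792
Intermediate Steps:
N(T) = (9 + T)*(2*T + 2*T²) (N(T) = (9 + T*1)*(T + ((T² + T²) + T)) = (9 + T)*(T + (2*T² + T)) = (9 + T)*(T + (T + 2*T²)) = (9 + T)*(2*T + 2*T²))
S(D(3, 0))*N(6 + 2) = 4*(2*(6 + 2)*(9 + (6 + 2)² + 10*(6 + 2))) = 4*(2*8*(9 + 8² + 10*8)) = 4*(2*8*(9 + 64 + 80)) = 4*(2*8*153) = 4*2448 = 9792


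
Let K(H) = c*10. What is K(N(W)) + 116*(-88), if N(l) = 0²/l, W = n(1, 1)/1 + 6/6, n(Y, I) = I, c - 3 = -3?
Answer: -10208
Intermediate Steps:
c = 0 (c = 3 - 3 = 0)
W = 2 (W = 1/1 + 6/6 = 1*1 + 6*(⅙) = 1 + 1 = 2)
N(l) = 0 (N(l) = 0/l = 0)
K(H) = 0 (K(H) = 0*10 = 0)
K(N(W)) + 116*(-88) = 0 + 116*(-88) = 0 - 10208 = -10208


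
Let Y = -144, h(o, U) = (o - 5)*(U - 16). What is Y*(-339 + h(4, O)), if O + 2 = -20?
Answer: 43344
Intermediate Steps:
O = -22 (O = -2 - 20 = -22)
h(o, U) = (-16 + U)*(-5 + o) (h(o, U) = (-5 + o)*(-16 + U) = (-16 + U)*(-5 + o))
Y*(-339 + h(4, O)) = -144*(-339 + (80 - 16*4 - 5*(-22) - 22*4)) = -144*(-339 + (80 - 64 + 110 - 88)) = -144*(-339 + 38) = -144*(-301) = 43344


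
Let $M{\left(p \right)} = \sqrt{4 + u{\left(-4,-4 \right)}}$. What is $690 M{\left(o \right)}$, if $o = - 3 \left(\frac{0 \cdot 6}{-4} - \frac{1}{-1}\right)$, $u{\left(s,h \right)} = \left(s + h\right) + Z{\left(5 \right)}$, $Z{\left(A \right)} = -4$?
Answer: $1380 i \sqrt{2} \approx 1951.6 i$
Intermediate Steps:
$u{\left(s,h \right)} = -4 + h + s$ ($u{\left(s,h \right)} = \left(s + h\right) - 4 = \left(h + s\right) - 4 = -4 + h + s$)
$o = -3$ ($o = - 3 \left(0 \left(- \frac{1}{4}\right) - -1\right) = - 3 \left(0 + 1\right) = \left(-3\right) 1 = -3$)
$M{\left(p \right)} = 2 i \sqrt{2}$ ($M{\left(p \right)} = \sqrt{4 - 12} = \sqrt{-8} = 2 i \sqrt{2}$)
$690 M{\left(o \right)} = 690 \cdot 2 i \sqrt{2} = 1380 i \sqrt{2}$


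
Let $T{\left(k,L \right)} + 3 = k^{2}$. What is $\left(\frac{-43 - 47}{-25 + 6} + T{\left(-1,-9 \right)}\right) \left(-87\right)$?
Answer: $- \frac{4524}{19} \approx -238.11$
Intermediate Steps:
$T{\left(k,L \right)} = -3 + k^{2}$
$\left(\frac{-43 - 47}{-25 + 6} + T{\left(-1,-9 \right)}\right) \left(-87\right) = \left(\frac{-43 - 47}{-25 + 6} - \left(3 - \left(-1\right)^{2}\right)\right) \left(-87\right) = \left(- \frac{90}{-19} + \left(-3 + 1\right)\right) \left(-87\right) = \left(\left(-90\right) \left(- \frac{1}{19}\right) - 2\right) \left(-87\right) = \left(\frac{90}{19} - 2\right) \left(-87\right) = \frac{52}{19} \left(-87\right) = - \frac{4524}{19}$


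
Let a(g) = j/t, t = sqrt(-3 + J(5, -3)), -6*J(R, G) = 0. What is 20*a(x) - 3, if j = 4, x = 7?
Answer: -3 - 80*I*sqrt(3)/3 ≈ -3.0 - 46.188*I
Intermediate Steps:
J(R, G) = 0 (J(R, G) = -1/6*0 = 0)
t = I*sqrt(3) (t = sqrt(-3 + 0) = sqrt(-3) = I*sqrt(3) ≈ 1.732*I)
a(g) = -4*I*sqrt(3)/3 (a(g) = 4/((I*sqrt(3))) = 4*(-I*sqrt(3)/3) = -4*I*sqrt(3)/3)
20*a(x) - 3 = 20*(-4*I*sqrt(3)/3) - 3 = -80*I*sqrt(3)/3 - 3 = -3 - 80*I*sqrt(3)/3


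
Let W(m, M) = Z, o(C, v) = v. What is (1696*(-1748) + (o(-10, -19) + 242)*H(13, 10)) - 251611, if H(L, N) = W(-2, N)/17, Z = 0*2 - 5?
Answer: -54676838/17 ≈ -3.2163e+6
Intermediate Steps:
Z = -5 (Z = 0 - 5 = -5)
W(m, M) = -5
H(L, N) = -5/17
(1696*(-1748) + (o(-10, -19) + 242)*H(13, 10)) - 251611 = (1696*(-1748) + (-19 + 242)*(-5/17)) - 251611 = (-2964608 + 223*(-5/17)) - 251611 = (-2964608 - 1115/17) - 251611 = -50399451/17 - 251611 = -54676838/17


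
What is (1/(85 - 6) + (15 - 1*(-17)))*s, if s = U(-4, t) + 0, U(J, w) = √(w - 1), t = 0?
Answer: 2529*I/79 ≈ 32.013*I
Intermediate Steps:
U(J, w) = √(-1 + w)
s = I (s = √(-1 + 0) + 0 = √(-1) + 0 = I + 0 = I ≈ 1.0*I)
(1/(85 - 6) + (15 - 1*(-17)))*s = (1/(85 - 6) + (15 - 1*(-17)))*I = (1/79 + (15 + 17))*I = (1/79 + 32)*I = 2529*I/79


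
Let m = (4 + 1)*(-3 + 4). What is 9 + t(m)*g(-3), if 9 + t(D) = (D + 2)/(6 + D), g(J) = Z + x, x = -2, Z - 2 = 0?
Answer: 9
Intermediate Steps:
m = 5 (m = 5*1 = 5)
Z = 2 (Z = 2 + 0 = 2)
g(J) = 0 (g(J) = 2 - 2 = 0)
t(D) = -9 + (2 + D)/(6 + D) (t(D) = -9 + (D + 2)/(6 + D) = -9 + (2 + D)/(6 + D))
9 + t(m)*g(-3) = 9 + (4*(-13 - 2*5)/(6 + 5))*0 = 9 + (4*(-13 - 10)/11)*0 = 9 + (4*(1/11)*(-23))*0 = 9 - 92/11*0 = 9 + 0 = 9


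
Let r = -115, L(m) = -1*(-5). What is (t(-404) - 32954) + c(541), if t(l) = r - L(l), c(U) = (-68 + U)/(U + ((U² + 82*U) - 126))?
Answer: -1014644129/30678 ≈ -33074.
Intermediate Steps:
L(m) = 5
c(U) = (-68 + U)/(-126 + U² + 83*U) (c(U) = (-68 + U)/(U + (-126 + U² + 82*U)) = (-68 + U)/(-126 + U² + 83*U))
t(l) = -120 (t(l) = -115 - 1*5 = -115 - 5 = -120)
(t(-404) - 32954) + c(541) = (-120 - 32954) + (-68 + 541)/(-126 + 541² + 83*541) = -33074 + 473/(-126 + 292681 + 44903) = -33074 + 473/337458 = -33074 + (1/337458)*473 = -33074 + 43/30678 = -1014644129/30678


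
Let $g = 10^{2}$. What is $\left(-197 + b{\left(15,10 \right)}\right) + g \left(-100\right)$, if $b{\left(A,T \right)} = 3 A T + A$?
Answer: $-9732$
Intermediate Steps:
$b{\left(A,T \right)} = A + 3 A T$ ($b{\left(A,T \right)} = 3 A T + A = A + 3 A T$)
$g = 100$
$\left(-197 + b{\left(15,10 \right)}\right) + g \left(-100\right) = \left(-197 + 15 \left(1 + 3 \cdot 10\right)\right) + 100 \left(-100\right) = \left(-197 + 15 \left(1 + 30\right)\right) - 10000 = \left(-197 + 15 \cdot 31\right) - 10000 = \left(-197 + 465\right) - 10000 = 268 - 10000 = -9732$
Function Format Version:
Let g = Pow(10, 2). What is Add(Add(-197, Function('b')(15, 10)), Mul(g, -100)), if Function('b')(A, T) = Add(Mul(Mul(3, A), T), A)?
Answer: -9732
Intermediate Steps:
Function('b')(A, T) = Add(A, Mul(3, A, T)) (Function('b')(A, T) = Add(Mul(3, A, T), A) = Add(A, Mul(3, A, T)))
g = 100
Add(Add(-197, Function('b')(15, 10)), Mul(g, -100)) = Add(Add(-197, Mul(15, Add(1, Mul(3, 10)))), Mul(100, -100)) = Add(Add(-197, Mul(15, Add(1, 30))), -10000) = Add(Add(-197, Mul(15, 31)), -10000) = Add(Add(-197, 465), -10000) = Add(268, -10000) = -9732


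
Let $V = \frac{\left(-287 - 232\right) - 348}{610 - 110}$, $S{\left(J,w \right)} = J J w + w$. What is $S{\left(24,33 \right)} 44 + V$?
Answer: $\frac{418901133}{500} \approx 8.378 \cdot 10^{5}$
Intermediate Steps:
$S{\left(J,w \right)} = w + w J^{2}$ ($S{\left(J,w \right)} = J^{2} w + w = w J^{2} + w = w + w J^{2}$)
$V = - \frac{867}{500}$ ($V = \frac{-519 - 348}{500} = \left(-867\right) \frac{1}{500} = - \frac{867}{500} \approx -1.734$)
$S{\left(24,33 \right)} 44 + V = 33 \left(1 + 24^{2}\right) 44 - \frac{867}{500} = 33 \left(1 + 576\right) 44 - \frac{867}{500} = 33 \cdot 577 \cdot 44 - \frac{867}{500} = 19041 \cdot 44 - \frac{867}{500} = 837804 - \frac{867}{500} = \frac{418901133}{500}$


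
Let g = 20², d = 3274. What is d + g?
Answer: 3674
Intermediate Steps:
g = 400
d + g = 3274 + 400 = 3674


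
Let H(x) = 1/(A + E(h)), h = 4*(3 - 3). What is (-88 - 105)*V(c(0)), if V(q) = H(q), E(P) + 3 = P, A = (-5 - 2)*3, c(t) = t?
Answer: 193/24 ≈ 8.0417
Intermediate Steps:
h = 0 (h = 4*0 = 0)
A = -21 (A = -7*3 = -21)
E(P) = -3 + P
H(x) = -1/24 (H(x) = 1/(-21 + (-3 + 0)) = 1/(-21 - 3) = 1/(-24) = -1/24)
V(q) = -1/24
(-88 - 105)*V(c(0)) = (-88 - 105)*(-1/24) = -193*(-1/24) = 193/24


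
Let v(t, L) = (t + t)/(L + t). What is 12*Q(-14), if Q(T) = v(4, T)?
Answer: -48/5 ≈ -9.6000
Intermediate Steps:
v(t, L) = 2*t/(L + t) (v(t, L) = (2*t)/(L + t) = 2*t/(L + t))
Q(T) = 8/(4 + T) (Q(T) = 2*4/(T + 4) = 2*4/(4 + T) = 8/(4 + T))
12*Q(-14) = 12*(8/(4 - 14)) = 12*(8/(-10)) = 12*(8*(-⅒)) = 12*(-⅘) = -48/5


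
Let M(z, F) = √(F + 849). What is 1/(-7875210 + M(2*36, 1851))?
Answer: -262507/2067297751380 - √3/2067297751380 ≈ -1.2698e-7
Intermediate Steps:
M(z, F) = √(849 + F)
1/(-7875210 + M(2*36, 1851)) = 1/(-7875210 + √(849 + 1851)) = 1/(-7875210 + √2700) = 1/(-7875210 + 30*√3)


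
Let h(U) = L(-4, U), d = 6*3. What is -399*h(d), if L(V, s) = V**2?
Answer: -6384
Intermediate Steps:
d = 18
h(U) = 16 (h(U) = (-4)**2 = 16)
-399*h(d) = -399*16 = -6384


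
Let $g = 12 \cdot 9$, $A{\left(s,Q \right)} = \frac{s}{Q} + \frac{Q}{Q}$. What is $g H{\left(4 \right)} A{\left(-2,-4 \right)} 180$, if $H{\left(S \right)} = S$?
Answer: $116640$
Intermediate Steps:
$A{\left(s,Q \right)} = 1 + \frac{s}{Q}$ ($A{\left(s,Q \right)} = \frac{s}{Q} + 1 = 1 + \frac{s}{Q}$)
$g = 108$
$g H{\left(4 \right)} A{\left(-2,-4 \right)} 180 = 108 \cdot 4 \frac{-4 - 2}{-4} \cdot 180 = 108 \cdot 4 \left(\left(- \frac{1}{4}\right) \left(-6\right)\right) 180 = 108 \cdot 4 \cdot \frac{3}{2} \cdot 180 = 108 \cdot 6 \cdot 180 = 648 \cdot 180 = 116640$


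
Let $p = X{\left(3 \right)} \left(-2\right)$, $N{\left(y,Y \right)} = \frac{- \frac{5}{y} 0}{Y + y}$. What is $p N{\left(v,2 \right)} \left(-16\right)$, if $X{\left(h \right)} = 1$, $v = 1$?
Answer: $0$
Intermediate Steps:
$N{\left(y,Y \right)} = 0$ ($N{\left(y,Y \right)} = \frac{0}{Y + y} = 0$)
$p = -2$ ($p = 1 \left(-2\right) = -2$)
$p N{\left(v,2 \right)} \left(-16\right) = \left(-2\right) 0 \left(-16\right) = 0 \left(-16\right) = 0$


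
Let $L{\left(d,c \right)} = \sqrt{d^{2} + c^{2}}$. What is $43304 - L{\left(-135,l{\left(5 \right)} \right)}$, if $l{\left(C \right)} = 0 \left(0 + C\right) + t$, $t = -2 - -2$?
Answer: $43169$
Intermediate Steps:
$t = 0$ ($t = -2 + 2 = 0$)
$l{\left(C \right)} = 0$ ($l{\left(C \right)} = 0 \left(0 + C\right) + 0 = 0 C + 0 = 0 + 0 = 0$)
$L{\left(d,c \right)} = \sqrt{c^{2} + d^{2}}$
$43304 - L{\left(-135,l{\left(5 \right)} \right)} = 43304 - \sqrt{0^{2} + \left(-135\right)^{2}} = 43304 - \sqrt{0 + 18225} = 43304 - \sqrt{18225} = 43304 - 135 = 43169$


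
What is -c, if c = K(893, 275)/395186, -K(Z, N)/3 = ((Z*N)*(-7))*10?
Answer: -2344125/17963 ≈ -130.50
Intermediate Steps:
K(Z, N) = 210*N*Z (K(Z, N) = -3*(Z*N)*(-7)*10 = -3*(N*Z)*(-7)*10 = -3*(-7*N*Z)*10 = -(-210)*N*Z = 210*N*Z)
c = 2344125/17963 (c = (210*275*893)/395186 = 51570750*(1/395186) = 2344125/17963 ≈ 130.50)
-c = -1*2344125/17963 = -2344125/17963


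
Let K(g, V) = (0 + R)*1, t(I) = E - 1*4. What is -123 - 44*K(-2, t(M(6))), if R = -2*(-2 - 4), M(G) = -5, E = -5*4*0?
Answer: -651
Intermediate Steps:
E = 0 (E = -20*0 = 0)
t(I) = -4 (t(I) = 0 - 1*4 = 0 - 4 = -4)
R = 12 (R = -2*(-6) = 12)
K(g, V) = 12 (K(g, V) = (0 + 12)*1 = 12*1 = 12)
-123 - 44*K(-2, t(M(6))) = -123 - 44*12 = -123 - 528 = -651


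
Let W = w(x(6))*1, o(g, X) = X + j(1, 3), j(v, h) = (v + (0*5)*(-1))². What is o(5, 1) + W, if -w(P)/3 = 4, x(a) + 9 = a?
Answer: -10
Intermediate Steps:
x(a) = -9 + a
w(P) = -12 (w(P) = -3*4 = -12)
j(v, h) = v² (j(v, h) = (v + 0*(-1))² = (v + 0)² = v²)
o(g, X) = 1 + X (o(g, X) = X + 1² = X + 1 = 1 + X)
W = -12 (W = -12*1 = -12)
o(5, 1) + W = (1 + 1) - 12 = 2 - 12 = -10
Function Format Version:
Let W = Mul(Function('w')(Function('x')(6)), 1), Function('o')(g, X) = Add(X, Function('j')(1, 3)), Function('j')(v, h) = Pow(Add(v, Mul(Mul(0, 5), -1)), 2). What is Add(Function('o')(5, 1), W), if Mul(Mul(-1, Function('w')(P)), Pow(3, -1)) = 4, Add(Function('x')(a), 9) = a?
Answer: -10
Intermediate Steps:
Function('x')(a) = Add(-9, a)
Function('w')(P) = -12 (Function('w')(P) = Mul(-3, 4) = -12)
Function('j')(v, h) = Pow(v, 2) (Function('j')(v, h) = Pow(Add(v, Mul(0, -1)), 2) = Pow(Add(v, 0), 2) = Pow(v, 2))
Function('o')(g, X) = Add(1, X) (Function('o')(g, X) = Add(X, Pow(1, 2)) = Add(X, 1) = Add(1, X))
W = -12 (W = Mul(-12, 1) = -12)
Add(Function('o')(5, 1), W) = Add(Add(1, 1), -12) = Add(2, -12) = -10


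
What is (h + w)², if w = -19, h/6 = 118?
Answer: 474721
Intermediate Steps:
h = 708 (h = 6*118 = 708)
(h + w)² = (708 - 19)² = 689² = 474721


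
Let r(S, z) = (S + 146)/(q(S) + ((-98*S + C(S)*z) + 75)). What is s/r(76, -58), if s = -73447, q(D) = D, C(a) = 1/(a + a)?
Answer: 13577926549/5624 ≈ 2.4143e+6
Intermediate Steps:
C(a) = 1/(2*a)
r(S, z) = (146 + S)/(75 - 97*S + z/(2*S)) (r(S, z) = (S + 146)/(S + ((-98*S + (1/(2*S))*z) + 75)) = (146 + S)/(S + ((-98*S + z/(2*S)) + 75)) = (146 + S)/(S + (75 - 98*S + z/(2*S))) = (146 + S)/(75 - 97*S + z/(2*S)))
s/r(76, -58) = -73447*(-58 + 2*76*(75 - 97*76))/(152*(146 + 76)) = -73447/(2*76*222/(-58 + 2*76*(75 - 7372))) = -73447/(2*76*222/(-58 + 2*76*(-7297))) = -73447/(2*76*222/(-58 - 1109144)) = -73447/(2*76*222/(-1109202)) = -73447/(2*76*(-1/1109202)*222) = -73447/(-5624/184867) = -73447*(-184867/5624) = 13577926549/5624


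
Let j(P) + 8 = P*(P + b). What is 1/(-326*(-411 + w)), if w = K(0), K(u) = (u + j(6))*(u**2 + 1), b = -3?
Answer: 1/130726 ≈ 7.6496e-6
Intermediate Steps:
j(P) = -8 + P*(-3 + P) (j(P) = -8 + P*(P - 3) = -8 + P*(-3 + P))
K(u) = (1 + u**2)*(10 + u) (K(u) = (u + (-8 + 6**2 - 3*6))*(u**2 + 1) = (u + (-8 + 36 - 18))*(1 + u**2) = (u + 10)*(1 + u**2) = (10 + u)*(1 + u**2) = (1 + u**2)*(10 + u))
w = 10 (w = 10 + 0 + 0**3 + 10*0**2 = 10 + 0 + 0 + 10*0 = 10 + 0 + 0 + 0 = 10)
1/(-326*(-411 + w)) = 1/(-326*(-411 + 10)) = 1/(-326*(-401)) = 1/130726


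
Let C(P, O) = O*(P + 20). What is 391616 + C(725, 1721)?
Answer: 1673761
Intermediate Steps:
C(P, O) = O*(20 + P)
391616 + C(725, 1721) = 391616 + 1721*(20 + 725) = 391616 + 1721*745 = 391616 + 1282145 = 1673761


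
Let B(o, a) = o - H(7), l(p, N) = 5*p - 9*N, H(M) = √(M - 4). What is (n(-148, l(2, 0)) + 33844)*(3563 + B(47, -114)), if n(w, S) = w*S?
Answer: 116834040 - 32364*√3 ≈ 1.1678e+8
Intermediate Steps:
H(M) = √(-4 + M)
l(p, N) = -9*N + 5*p
n(w, S) = S*w
B(o, a) = o - √3 (B(o, a) = o - √(-4 + 7) = o - √3)
(n(-148, l(2, 0)) + 33844)*(3563 + B(47, -114)) = ((-9*0 + 5*2)*(-148) + 33844)*(3563 + (47 - √3)) = ((0 + 10)*(-148) + 33844)*(3610 - √3) = (10*(-148) + 33844)*(3610 - √3) = (-1480 + 33844)*(3610 - √3) = 32364*(3610 - √3) = 116834040 - 32364*√3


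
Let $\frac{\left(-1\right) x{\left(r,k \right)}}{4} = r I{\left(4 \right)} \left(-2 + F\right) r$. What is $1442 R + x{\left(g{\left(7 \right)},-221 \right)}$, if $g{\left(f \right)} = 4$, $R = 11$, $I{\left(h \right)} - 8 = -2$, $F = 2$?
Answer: $15862$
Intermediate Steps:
$I{\left(h \right)} = 6$ ($I{\left(h \right)} = 8 - 2 = 6$)
$x{\left(r,k \right)} = 0$ ($x{\left(r,k \right)} = - 4 r 6 \left(-2 + 2\right) r = - 4 \cdot 6 r 0 r = - 4 \cdot 6 r 0 = \left(-4\right) 0 = 0$)
$1442 R + x{\left(g{\left(7 \right)},-221 \right)} = 1442 \cdot 11 + 0 = 15862 + 0 = 15862$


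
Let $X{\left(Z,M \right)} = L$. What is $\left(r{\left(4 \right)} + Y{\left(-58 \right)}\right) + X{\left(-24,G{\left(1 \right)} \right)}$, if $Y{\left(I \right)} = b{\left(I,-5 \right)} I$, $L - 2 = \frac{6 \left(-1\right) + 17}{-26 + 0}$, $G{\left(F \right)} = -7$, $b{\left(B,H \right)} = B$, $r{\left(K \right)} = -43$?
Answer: $\frac{86387}{26} \approx 3322.6$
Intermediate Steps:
$L = \frac{41}{26}$ ($L = 2 + \frac{6 \left(-1\right) + 17}{-26 + 0} = 2 + \frac{-6 + 17}{-26} = 2 + 11 \left(- \frac{1}{26}\right) = 2 - \frac{11}{26} = \frac{41}{26} \approx 1.5769$)
$X{\left(Z,M \right)} = \frac{41}{26}$
$Y{\left(I \right)} = I^{2}$ ($Y{\left(I \right)} = I I = I^{2}$)
$\left(r{\left(4 \right)} + Y{\left(-58 \right)}\right) + X{\left(-24,G{\left(1 \right)} \right)} = \left(-43 + \left(-58\right)^{2}\right) + \frac{41}{26} = \left(-43 + 3364\right) + \frac{41}{26} = 3321 + \frac{41}{26} = \frac{86387}{26}$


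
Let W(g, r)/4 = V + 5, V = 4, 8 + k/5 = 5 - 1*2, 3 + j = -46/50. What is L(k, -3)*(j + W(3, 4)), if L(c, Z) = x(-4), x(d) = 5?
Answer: 802/5 ≈ 160.40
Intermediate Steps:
j = -98/25 (j = -3 - 46/50 = -3 - 46*1/50 = -3 - 23/25 = -98/25 ≈ -3.9200)
k = -25 (k = -40 + 5*(5 - 1*2) = -40 + 5*(5 - 2) = -40 + 5*3 = -40 + 15 = -25)
L(c, Z) = 5
W(g, r) = 36 (W(g, r) = 4*(4 + 5) = 4*9 = 36)
L(k, -3)*(j + W(3, 4)) = 5*(-98/25 + 36) = 5*(802/25) = 802/5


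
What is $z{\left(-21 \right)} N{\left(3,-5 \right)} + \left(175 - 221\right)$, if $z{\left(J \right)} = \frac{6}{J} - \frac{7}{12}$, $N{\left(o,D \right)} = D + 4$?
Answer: $- \frac{3791}{84} \approx -45.131$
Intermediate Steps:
$N{\left(o,D \right)} = 4 + D$
$z{\left(J \right)} = - \frac{7}{12} + \frac{6}{J}$ ($z{\left(J \right)} = \frac{6}{J} - \frac{7}{12} = - \frac{7}{12} + \frac{6}{J}$)
$z{\left(-21 \right)} N{\left(3,-5 \right)} + \left(175 - 221\right) = \left(- \frac{7}{12} + \frac{6}{-21}\right) \left(4 - 5\right) + \left(175 - 221\right) = \left(- \frac{7}{12} + 6 \left(- \frac{1}{21}\right)\right) \left(-1\right) - 46 = \left(- \frac{7}{12} - \frac{2}{7}\right) \left(-1\right) - 46 = \left(- \frac{73}{84}\right) \left(-1\right) - 46 = \frac{73}{84} - 46 = - \frac{3791}{84}$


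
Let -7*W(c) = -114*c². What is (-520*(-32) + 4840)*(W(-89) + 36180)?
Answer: 24836335920/7 ≈ 3.5480e+9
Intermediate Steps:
W(c) = 114*c²/7 (W(c) = -(-114)*c²/7 = 114*c²/7)
(-520*(-32) + 4840)*(W(-89) + 36180) = (-520*(-32) + 4840)*((114/7)*(-89)² + 36180) = (16640 + 4840)*((114/7)*7921 + 36180) = 21480*(902994/7 + 36180) = 21480*(1156254/7) = 24836335920/7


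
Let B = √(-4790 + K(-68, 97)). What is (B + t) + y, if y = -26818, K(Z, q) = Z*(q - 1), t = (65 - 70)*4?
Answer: -26838 + I*√11318 ≈ -26838.0 + 106.39*I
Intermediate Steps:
t = -20 (t = -5*4 = -20)
K(Z, q) = Z*(-1 + q)
B = I*√11318 (B = √(-4790 - 68*(-1 + 97)) = √(-4790 - 68*96) = √(-4790 - 6528) = √(-11318) = I*√11318 ≈ 106.39*I)
(B + t) + y = (I*√11318 - 20) - 26818 = (-20 + I*√11318) - 26818 = -26838 + I*√11318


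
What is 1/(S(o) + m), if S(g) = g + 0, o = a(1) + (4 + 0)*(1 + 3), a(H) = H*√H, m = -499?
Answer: -1/482 ≈ -0.0020747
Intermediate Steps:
a(H) = H^(3/2)
o = 17 (o = 1^(3/2) + (4 + 0)*(1 + 3) = 1 + 4*4 = 1 + 16 = 17)
S(g) = g
1/(S(o) + m) = 1/(17 - 499) = 1/(-482) = -1/482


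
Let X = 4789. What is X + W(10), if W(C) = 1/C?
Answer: 47891/10 ≈ 4789.1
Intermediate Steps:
X + W(10) = 4789 + 1/10 = 47891/10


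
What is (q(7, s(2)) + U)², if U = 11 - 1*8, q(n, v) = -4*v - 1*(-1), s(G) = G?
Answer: 16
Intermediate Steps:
q(n, v) = 1 - 4*v (q(n, v) = -4*v + 1 = 1 - 4*v)
U = 3 (U = 11 - 8 = 3)
(q(7, s(2)) + U)² = ((1 - 4*2) + 3)² = ((1 - 8) + 3)² = (-7 + 3)² = (-4)² = 16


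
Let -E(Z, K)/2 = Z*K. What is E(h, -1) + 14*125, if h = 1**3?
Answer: 1752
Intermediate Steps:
h = 1
E(Z, K) = -2*K*Z (E(Z, K) = -2*Z*K = -2*K*Z)
E(h, -1) + 14*125 = -2*(-1)*1 + 14*125 = 2 + 1750 = 1752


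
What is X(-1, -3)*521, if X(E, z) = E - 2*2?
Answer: -2605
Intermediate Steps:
X(E, z) = -4 + E (X(E, z) = E - 4 = -4 + E)
X(-1, -3)*521 = (-4 - 1)*521 = -5*521 = -2605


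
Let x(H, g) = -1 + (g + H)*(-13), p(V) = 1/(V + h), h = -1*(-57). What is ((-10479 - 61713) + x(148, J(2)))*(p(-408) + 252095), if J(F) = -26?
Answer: -2176120064992/117 ≈ -1.8599e+10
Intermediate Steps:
h = 57
p(V) = 1/(57 + V) (p(V) = 1/(V + 57) = 1/(57 + V))
x(H, g) = -1 - 13*H - 13*g (x(H, g) = -1 + (H + g)*(-13) = -1 + (-13*H - 13*g) = -1 - 13*H - 13*g)
((-10479 - 61713) + x(148, J(2)))*(p(-408) + 252095) = ((-10479 - 61713) + (-1 - 13*148 - 13*(-26)))*(1/(57 - 408) + 252095) = (-72192 + (-1 - 1924 + 338))*(1/(-351) + 252095) = (-72192 - 1587)*(-1/351 + 252095) = -73779*88485344/351 = -2176120064992/117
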